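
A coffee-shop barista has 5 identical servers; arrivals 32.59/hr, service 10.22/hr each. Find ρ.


ρ = λ/(cμ) = 32.59/(5·10.22) = 32.59/51.10 = 0.6378

Final: 0.6378


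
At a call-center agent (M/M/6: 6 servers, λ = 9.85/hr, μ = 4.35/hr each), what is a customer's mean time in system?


a = 2.2644; ρ = 0.3774; P₀ = 0.103570
Lq = P₀·a^c·ρ/(c!(1−ρ)²) = 0.01888
Wq = Lq/λ = 0.01888/9.85 = 0.001917 hr
W = Wq + 1/μ = 0.001917 + 0.22989 = 0.23180 hr

Final: 0.23180 hr


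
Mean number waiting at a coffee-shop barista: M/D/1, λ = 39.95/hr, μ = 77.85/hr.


ρ = 39.95/77.85 = 0.5132
M/D/1: Lq = ρ²/(2(1−ρ)) = 0.2633/(2·0.4868) = 0.27046

Final: 0.27046


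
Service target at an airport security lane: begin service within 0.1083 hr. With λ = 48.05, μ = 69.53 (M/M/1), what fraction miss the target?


ρ = 48.05/69.53 = 0.6911
P(Wq > t) = ρ·e^{−(μ−λ)t} = 0.6911·e^{−2.3263}
= 0.6911·0.097658 = 0.067488

Final: 0.067488


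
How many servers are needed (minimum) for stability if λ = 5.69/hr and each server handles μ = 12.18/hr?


Stability requires cμ > λ ⇔ c > λ/μ.
λ/μ = 5.69/12.18 = 0.4672
Minimum integer c = ⌊0.4672⌋ + 1 = 1
Check: 1·12.18 = 12.18 > 5.69, while 0·12.18 = 0.00 ≤ 5.69

Final: 1 servers


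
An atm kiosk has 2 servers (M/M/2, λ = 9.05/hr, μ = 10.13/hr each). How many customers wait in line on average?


a = λ/μ = 0.8934; ρ = a/2 = 0.4467
P₀ = 0.382463
Lq = P₀·a^c·ρ / (c!·(1−ρ)²) = 0.382463·0.79814·0.4467/(2·0.30615)
= 0.22270

Final: 0.22270


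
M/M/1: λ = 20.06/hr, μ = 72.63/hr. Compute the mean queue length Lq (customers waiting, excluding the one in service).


ρ = 20.06/72.63 = 0.2762
Lq = ρ²/(1−ρ) = 0.07628/0.7238 = 0.1054

Final: 0.1054


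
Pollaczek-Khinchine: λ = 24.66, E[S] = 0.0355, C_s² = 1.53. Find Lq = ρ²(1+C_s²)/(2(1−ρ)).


ρ = λ·E[S] = 24.66·0.0355 = 0.8754
Lq = ρ²(1+C_s²)/(2(1−ρ)) = 0.7664·(1+1.53)/(2·0.1246)
= 0.7664·2.5300/0.2491 = 7.78251

Final: 7.78251


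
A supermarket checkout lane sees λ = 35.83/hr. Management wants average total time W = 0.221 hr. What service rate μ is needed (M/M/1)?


W = 1/(μ−λ) ⇒ μ − λ = 1/W = 1/0.221 = 4.5249
μ = λ + 1/W = 35.83 + 4.5249 = 40.3549 per hr

Final: 40.3549 /hr


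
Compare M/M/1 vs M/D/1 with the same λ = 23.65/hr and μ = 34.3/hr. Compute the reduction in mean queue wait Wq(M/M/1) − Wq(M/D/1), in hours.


ρ = 23.65/34.3 = 0.6895
Wq(M/M/1) = ρ/(μ−λ) = 0.6895/10.65 = 0.06474 hr
Wq(M/D/1) = ρ/(2(μ−λ)) = 0.03237 hr
Savings = 0.06474 − 0.03237 = 0.03237 hr

Final: 0.03237 hr


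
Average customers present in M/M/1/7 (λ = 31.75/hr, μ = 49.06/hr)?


ρ = 31.75/49.06 = 0.6472
L = ρ[1 − (K+1)ρ^K + Kρ^(K+1)] / [(1−ρ)(1−ρ^(K+1))]
Numerator: 0.6472·(1 − 8·0.047546 + 7·0.030770) = 0.540399
Denominator: (0.3528)·(0.969230) = 0.341977
L = 0.540399/0.341977 = 1.5802

Final: 1.5802


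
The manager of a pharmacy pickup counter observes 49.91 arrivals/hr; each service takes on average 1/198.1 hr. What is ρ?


ρ = λ/μ = 49.91/198.1 = 0.2519

Final: 0.2519


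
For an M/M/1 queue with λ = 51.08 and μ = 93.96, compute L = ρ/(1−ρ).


ρ = λ/μ = 51.08/93.96 = 0.5436
L = ρ/(1−ρ) = 0.5436/(1 − 0.5436) = 0.5436/0.4564 = 1.1912

Final: 1.1912


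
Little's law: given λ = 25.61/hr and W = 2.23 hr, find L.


L = λW = 25.61·2.23 = 57.1103

Final: 57.1103


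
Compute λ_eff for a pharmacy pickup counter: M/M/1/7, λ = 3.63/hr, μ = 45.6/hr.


ρ = 0.07961; P_K = (1−ρ)ρ^7/(1−ρ^8) = 0.00000001865
λ_eff = λ(1 − P_K) = 3.63·(1 − 0.00000001865) = 3.63·1.000000 = 3.6300 /hr

Final: 3.6300 /hr


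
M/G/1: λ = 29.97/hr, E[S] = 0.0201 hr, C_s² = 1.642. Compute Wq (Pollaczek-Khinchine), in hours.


ρ = λ·E[S] = 29.97·0.0201 = 0.6024
E[S²] = E[S]²(1+C_s²) = 0.0201²·(1+1.642) = 0.001067
Wq = λ·E[S²]/(2(1−ρ)) = 29.97·0.001067/(2·0.3976) = 0.04023 hr

Final: 0.04023 hr


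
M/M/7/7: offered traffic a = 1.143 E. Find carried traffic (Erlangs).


B(7,1.143) = 0.0001613 (Erlang-B)
Carried load = a(1 − B) = 1.143·(1 − 0.0001613) = 1.143·0.999839 = 1.1428 E

Final: 1.1428 Erlangs


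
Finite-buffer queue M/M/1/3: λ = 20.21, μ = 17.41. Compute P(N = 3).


ρ = λ/μ = 20.21/17.41 = 1.1608
P_K = (1−ρ)ρ^K/(1−ρ^(K+1)) = (-0.1608·1.564237)/(1 − 1.815809)
= -0.251572/-0.815809 = 0.308371

Final: 0.308371


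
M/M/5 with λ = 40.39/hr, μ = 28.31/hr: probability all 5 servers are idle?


a = λ/μ = 40.39/28.31 = 1.4267; ρ = a/c = 0.2853
Σ_{k=0}^{4} a^k/k! (terms k=0..4) = 1.00000 + 1.42670 + 1.01774 + 0.48401 + 0.17263 = 4.10109
Tail: a^5/(5!(1−ρ)) = 5.91112/(120·0.7147) = 0.06893
P₀ = 1/(4.10109 + 0.06893) = 1/4.17001 = 0.239807

Final: 0.239807


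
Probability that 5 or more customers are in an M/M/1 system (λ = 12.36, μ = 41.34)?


ρ = 12.36/41.34 = 0.2990
P(N ≥ n) = ρ^n = 0.2990^5 = 0.002389

Final: 0.002389


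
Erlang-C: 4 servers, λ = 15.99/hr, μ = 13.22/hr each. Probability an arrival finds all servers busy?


a = λ/μ = 1.2095; ρ = a/4 = 0.3024
P₀ = 0.297286 (from M/M/c formula)
C(c,a) = [a^c/(c!(1−ρ))]·P₀ = [2.14027/(24·0.6976)]·0.297286
= 0.12783·0.297286 = 0.038003

Final: 0.038003


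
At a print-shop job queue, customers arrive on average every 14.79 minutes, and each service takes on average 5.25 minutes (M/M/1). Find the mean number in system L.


λ = 60/14.79 = 4.0568 /hr
μ = 60/5.25 = 11.4286 /hr
ρ = λ/μ = 4.0568/11.4286 = 0.3550
L = ρ/(1−ρ) = 0.3550/0.6450 = 0.5503

Final: 0.5503


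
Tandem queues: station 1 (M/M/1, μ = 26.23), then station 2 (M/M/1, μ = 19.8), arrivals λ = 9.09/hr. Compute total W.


Each node sees arrival rate λ = 9.09/hr (tandem ⇒ throughput preserved).
W₁ = 1/(μ₁−λ) = 1/(26.23−9.09) = 0.05834 hr
W₂ = 1/(μ₂−λ) = 1/(19.8−9.09) = 0.09337 hr
W_total = W₁ + W₂ = 0.05834 + 0.09337 = 0.15171 hr

Final: 0.15171 hr


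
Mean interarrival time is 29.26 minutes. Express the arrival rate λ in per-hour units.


λ = 1/(interarrival time) in consistent units.
1 hour = 60 min, so λ = 60/29.26 = 2.0506 per hour

Final: 2.0506 /hr


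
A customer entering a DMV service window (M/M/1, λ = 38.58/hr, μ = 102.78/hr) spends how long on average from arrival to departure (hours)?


W = 1/(μ−λ) = 1/(102.78 − 38.58) = 1/64.20 = 0.01558 hr

Final: 0.01558 hr


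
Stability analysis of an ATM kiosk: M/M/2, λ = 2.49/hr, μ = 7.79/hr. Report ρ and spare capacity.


Total capacity cμ = 2·7.79 = 15.58/hr
ρ = λ/(cμ) = 2.49/15.58 = 0.1598
Stable ⇔ ρ < 1: YES
Spare capacity = cμ − λ = 15.58 − 2.49 = 13.09/hr

Final: ρ = 0.1598; stable; margin = 13.09/hr


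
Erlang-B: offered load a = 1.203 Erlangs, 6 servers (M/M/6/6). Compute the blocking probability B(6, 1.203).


B(c,a) = (a^c/c!) / Σ_{k=0}^{c} a^k/k!
a^6/6! = 0.004210
Σ terms (k=0..6): 1.00000 + 1.20300 + 0.72360 + 0.29017 + 0.08727 + 0.02100 + 0.004210 = 3.329243
B = 0.004210/3.329243 = 0.001264

Final: 0.001264


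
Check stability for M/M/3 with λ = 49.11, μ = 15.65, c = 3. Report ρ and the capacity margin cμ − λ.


Total capacity cμ = 3·15.65 = 46.95/hr
ρ = λ/(cμ) = 49.11/46.95 = 1.0460
Stable ⇔ ρ < 1: NO
Spare capacity = cμ − λ = 46.95 − 49.11 = -2.16/hr

Final: ρ = 1.0460; unstable; margin = -2.16/hr


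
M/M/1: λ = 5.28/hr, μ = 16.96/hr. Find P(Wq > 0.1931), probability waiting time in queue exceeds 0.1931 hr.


ρ = 5.28/16.96 = 0.3113
P(Wq > t) = ρ·e^{−(μ−λ)t} = 0.3113·e^{−2.2554}
= 0.3113·0.104831 = 0.032636

Final: 0.032636


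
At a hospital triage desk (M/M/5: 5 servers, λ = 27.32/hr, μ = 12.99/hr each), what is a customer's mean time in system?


a = 2.1032; ρ = 0.4206; P₀ = 0.120885
Lq = P₀·a^c·ρ/(c!(1−ρ)²) = 0.05194
Wq = Lq/λ = 0.05194/27.32 = 0.001901 hr
W = Wq + 1/μ = 0.001901 + 0.07698 = 0.07888 hr

Final: 0.07888 hr


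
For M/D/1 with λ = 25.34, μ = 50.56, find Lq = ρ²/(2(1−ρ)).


ρ = 25.34/50.56 = 0.5012
M/D/1: Lq = ρ²/(2(1−ρ)) = 0.2512/(2·0.4988) = 0.25179

Final: 0.25179


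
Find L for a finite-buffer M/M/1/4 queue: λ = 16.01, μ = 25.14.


ρ = 16.01/25.14 = 0.6368
L = ρ[1 − (K+1)ρ^K + Kρ^(K+1)] / [(1−ρ)(1−ρ^(K+1))]
Numerator: 0.6368·(1 − 5·0.164477 + 4·0.104744) = 0.379931
Denominator: (0.3632)·(0.895256) = 0.325127
L = 0.379931/0.325127 = 1.1686

Final: 1.1686


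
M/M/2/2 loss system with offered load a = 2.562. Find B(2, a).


B(c,a) = (a^c/c!) / Σ_{k=0}^{c} a^k/k!
a^2/2! = 3.281922
Σ terms (k=0..2): 1.00000 + 2.56200 + 3.28192 = 6.843922
B = 3.281922/6.843922 = 0.479538

Final: 0.479538


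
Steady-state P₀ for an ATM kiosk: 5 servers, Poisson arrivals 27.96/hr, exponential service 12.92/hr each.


a = λ/μ = 27.96/12.92 = 2.1641; ρ = a/c = 0.4328
Σ_{k=0}^{4} a^k/k! (terms k=0..4) = 1.00000 + 2.16409 + 2.34164 + 1.68917 + 0.91388 = 8.10877
Tail: a^5/(5!(1−ρ)) = 47.46498/(120·0.5672) = 0.69738
P₀ = 1/(8.10877 + 0.69738) = 1/8.80615 = 0.113557

Final: 0.113557


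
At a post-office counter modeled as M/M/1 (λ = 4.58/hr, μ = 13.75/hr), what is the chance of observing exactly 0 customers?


ρ = 4.58/13.75 = 0.3331
P_n = (1−ρ)·ρ^n = (1 − 0.3331)·0.3331^0 = 0.6669·1.000000 = 0.666909

Final: 0.666909


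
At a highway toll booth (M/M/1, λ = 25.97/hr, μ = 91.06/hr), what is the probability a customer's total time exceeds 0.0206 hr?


W ~ Exponential(μ−λ) for M/M/1.
μ − λ = 91.06 − 25.97 = 65.0900
P(W > t) = e^{−(μ−λ)t} = e^{−1.3409} = 0.261622

Final: 0.261622


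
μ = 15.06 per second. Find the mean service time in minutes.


Mean service time = 1/μ = 1/15.06 second = 0.06640 second
In minutes: 0.06640 × 0.0166667 = 0.001107 min

Final: 0.001107 min


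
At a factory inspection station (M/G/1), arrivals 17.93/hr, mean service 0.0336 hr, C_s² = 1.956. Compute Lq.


ρ = λ·E[S] = 17.93·0.0336 = 0.6024
Lq = ρ²(1+C_s²)/(2(1−ρ)) = 0.3629·(1+1.956)/(2·0.3976)
= 0.3629·2.9560/0.7951 = 1.34933

Final: 1.34933


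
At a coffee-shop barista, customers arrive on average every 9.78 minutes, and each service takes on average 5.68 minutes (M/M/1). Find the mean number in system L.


λ = 60/9.78 = 6.1350 /hr
μ = 60/5.68 = 10.5634 /hr
ρ = λ/μ = 6.1350/10.5634 = 0.5808
L = ρ/(1−ρ) = 0.5808/0.4192 = 1.3854

Final: 1.3854


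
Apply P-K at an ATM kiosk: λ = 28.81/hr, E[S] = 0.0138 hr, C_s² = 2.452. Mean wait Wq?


ρ = λ·E[S] = 28.81·0.0138 = 0.3976
E[S²] = E[S]²(1+C_s²) = 0.0138²·(1+2.452) = 0.0006574
Wq = λ·E[S²]/(2(1−ρ)) = 28.81·0.0006574/(2·0.6024) = 0.01572 hr

Final: 0.01572 hr


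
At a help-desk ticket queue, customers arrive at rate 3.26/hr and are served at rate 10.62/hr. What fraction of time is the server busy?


ρ = λ/μ = 3.26/10.62 = 0.3070

Final: 0.3070


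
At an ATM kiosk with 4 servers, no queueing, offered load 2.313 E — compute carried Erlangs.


B(4,2.313) = 0.129026 (Erlang-B)
Carried load = a(1 − B) = 2.313·(1 − 0.129026) = 2.313·0.870974 = 2.0146 E

Final: 2.0146 Erlangs


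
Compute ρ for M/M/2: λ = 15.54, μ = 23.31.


ρ = λ/(cμ) = 15.54/(2·23.31) = 15.54/46.62 = 0.3333

Final: 0.3333


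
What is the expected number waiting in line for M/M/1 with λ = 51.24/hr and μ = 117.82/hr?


ρ = 51.24/117.82 = 0.4349
Lq = ρ²/(1−ρ) = 0.1891/0.5651 = 0.3347

Final: 0.3347


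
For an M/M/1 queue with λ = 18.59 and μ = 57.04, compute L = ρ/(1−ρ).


ρ = λ/μ = 18.59/57.04 = 0.3259
L = ρ/(1−ρ) = 0.3259/(1 − 0.3259) = 0.3259/0.6741 = 0.4835

Final: 0.4835


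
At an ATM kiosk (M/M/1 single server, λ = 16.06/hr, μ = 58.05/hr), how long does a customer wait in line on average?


ρ = 16.06/58.05 = 0.2767
Wq = ρ/(μ−λ) = 0.2767/(58.05 − 16.06) = 0.2767/41.99 = 0.006589 hr

Final: 0.006589 hr


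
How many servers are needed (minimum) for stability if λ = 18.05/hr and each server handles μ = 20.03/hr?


Stability requires cμ > λ ⇔ c > λ/μ.
λ/μ = 18.05/20.03 = 0.9011
Minimum integer c = ⌊0.9011⌋ + 1 = 1
Check: 1·20.03 = 20.03 > 18.05, while 0·20.03 = 0.00 ≤ 18.05

Final: 1 servers


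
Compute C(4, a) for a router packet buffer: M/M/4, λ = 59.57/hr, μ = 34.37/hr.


a = λ/μ = 1.7332; ρ = a/4 = 0.4333
P₀ = 0.173418 (from M/M/c formula)
C(c,a) = [a^c/(c!(1−ρ))]·P₀ = [9.02386/(24·0.5667)]·0.173418
= 0.66348·0.173418 = 0.115059

Final: 0.115059


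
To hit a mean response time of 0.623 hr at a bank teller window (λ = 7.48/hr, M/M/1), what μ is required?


W = 1/(μ−λ) ⇒ μ − λ = 1/W = 1/0.623 = 1.6051
μ = λ + 1/W = 7.48 + 1.6051 = 9.0851 per hr

Final: 9.0851 /hr


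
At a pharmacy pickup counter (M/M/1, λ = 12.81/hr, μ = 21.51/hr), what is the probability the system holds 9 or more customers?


ρ = 12.81/21.51 = 0.5955
P(N ≥ n) = ρ^n = 0.5955^9 = 0.009423

Final: 0.009423


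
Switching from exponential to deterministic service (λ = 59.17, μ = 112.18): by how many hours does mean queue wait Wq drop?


ρ = 59.17/112.18 = 0.5275
Wq(M/M/1) = ρ/(μ−λ) = 0.5275/53.01 = 0.009950 hr
Wq(M/D/1) = ρ/(2(μ−λ)) = 0.004975 hr
Savings = 0.009950 − 0.004975 = 0.004975 hr

Final: 0.004975 hr


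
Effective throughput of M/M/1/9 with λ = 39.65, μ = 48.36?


ρ = 0.8199; P_K = (1−ρ)ρ^9/(1−ρ^10) = 0.034952
λ_eff = λ(1 − P_K) = 39.65·(1 − 0.034952) = 39.65·0.965048 = 38.2642 /hr

Final: 38.2642 /hr


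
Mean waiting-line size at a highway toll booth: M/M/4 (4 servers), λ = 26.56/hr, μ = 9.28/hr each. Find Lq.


a = λ/μ = 2.8621; ρ = a/4 = 0.7155
P₀ = 0.046098
Lq = P₀·a^c·ρ / (c!·(1−ρ)²) = 0.046098·67.09967·0.7155/(24·0.08093)
= 1.13946

Final: 1.13946


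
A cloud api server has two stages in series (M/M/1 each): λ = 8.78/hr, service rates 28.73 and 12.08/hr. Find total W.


Each node sees arrival rate λ = 8.78/hr (tandem ⇒ throughput preserved).
W₁ = 1/(μ₁−λ) = 1/(28.73−8.78) = 0.05013 hr
W₂ = 1/(μ₂−λ) = 1/(12.08−8.78) = 0.30303 hr
W_total = W₁ + W₂ = 0.05013 + 0.30303 = 0.35316 hr

Final: 0.35316 hr


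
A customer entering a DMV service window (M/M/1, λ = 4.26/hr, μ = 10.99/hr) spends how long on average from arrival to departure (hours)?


W = 1/(μ−λ) = 1/(10.99 − 4.26) = 1/6.73 = 0.1486 hr

Final: 0.1486 hr


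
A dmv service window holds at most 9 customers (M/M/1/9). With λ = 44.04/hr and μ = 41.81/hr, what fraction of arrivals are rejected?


ρ = λ/μ = 44.04/41.81 = 1.0533
P_K = (1−ρ)ρ^K/(1−ρ^(K+1)) = (-0.05334·1.596262)/(1 − 1.681401)
= -0.085139/-0.681401 = 0.124947

Final: 0.124947


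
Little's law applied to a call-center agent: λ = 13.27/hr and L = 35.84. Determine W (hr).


W = L/λ = 35.84/13.27 = 2.7008 hr

Final: 2.7008 hr


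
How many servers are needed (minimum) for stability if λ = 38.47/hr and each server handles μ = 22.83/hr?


Stability requires cμ > λ ⇔ c > λ/μ.
λ/μ = 38.47/22.83 = 1.6851
Minimum integer c = ⌊1.6851⌋ + 1 = 2
Check: 2·22.83 = 45.66 > 38.47, while 1·22.83 = 22.83 ≤ 38.47

Final: 2 servers


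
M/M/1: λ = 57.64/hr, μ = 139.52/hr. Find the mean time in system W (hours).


W = 1/(μ−λ) = 1/(139.52 − 57.64) = 1/81.88 = 0.01221 hr

Final: 0.01221 hr


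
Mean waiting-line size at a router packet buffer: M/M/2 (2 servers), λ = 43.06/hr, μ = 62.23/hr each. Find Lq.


a = λ/μ = 0.6919; ρ = a/2 = 0.3460
P₀ = 0.485912
Lq = P₀·a^c·ρ / (c!·(1−ρ)²) = 0.485912·0.47879·0.3460/(2·0.42775)
= 0.09409

Final: 0.09409


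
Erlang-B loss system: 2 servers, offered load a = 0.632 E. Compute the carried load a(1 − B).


B(2,0.632) = 0.109030 (Erlang-B)
Carried load = a(1 − B) = 0.632·(1 − 0.109030) = 0.632·0.890970 = 0.5631 E

Final: 0.5631 Erlangs


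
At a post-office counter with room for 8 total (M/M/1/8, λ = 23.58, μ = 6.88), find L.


ρ = 23.58/6.88 = 3.4273
L = ρ[1 − (K+1)ρ^K + Kρ^(K+1)] / [(1−ρ)(1−ρ^(K+1))]
Numerator: 3.4273·(1 − 9·19038.945917 + 8·65252.666384) = 1201866.491890
Denominator: (-2.4273)·(-65251.666384) = 158387.039043
L = 1201866.491890/158387.039043 = 7.5882

Final: 7.5882


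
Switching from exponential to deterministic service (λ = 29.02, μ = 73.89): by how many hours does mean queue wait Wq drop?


ρ = 29.02/73.89 = 0.3927
Wq(M/M/1) = ρ/(μ−λ) = 0.3927/44.87 = 0.008753 hr
Wq(M/D/1) = ρ/(2(μ−λ)) = 0.004376 hr
Savings = 0.008753 − 0.004376 = 0.004376 hr

Final: 0.004376 hr


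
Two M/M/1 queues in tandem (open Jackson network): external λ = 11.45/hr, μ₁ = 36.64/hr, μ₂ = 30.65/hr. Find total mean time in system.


Each node sees arrival rate λ = 11.45/hr (tandem ⇒ throughput preserved).
W₁ = 1/(μ₁−λ) = 1/(36.64−11.45) = 0.03970 hr
W₂ = 1/(μ₂−λ) = 1/(30.65−11.45) = 0.05208 hr
W_total = W₁ + W₂ = 0.03970 + 0.05208 = 0.09178 hr

Final: 0.09178 hr


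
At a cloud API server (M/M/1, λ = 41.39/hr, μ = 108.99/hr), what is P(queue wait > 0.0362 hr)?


ρ = 41.39/108.99 = 0.3798
P(Wq > t) = ρ·e^{−(μ−λ)t} = 0.3798·e^{−2.4471}
= 0.3798·0.086542 = 0.032865

Final: 0.032865


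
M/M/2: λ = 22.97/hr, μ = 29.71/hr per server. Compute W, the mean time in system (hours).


a = 0.7731; ρ = 0.3866; P₀ = 0.442408
Lq = P₀·a^c·ρ/(c!(1−ρ)²) = 0.13583
Wq = Lq/λ = 0.13583/22.97 = 0.005914 hr
W = Wq + 1/μ = 0.005914 + 0.03366 = 0.03957 hr

Final: 0.03957 hr


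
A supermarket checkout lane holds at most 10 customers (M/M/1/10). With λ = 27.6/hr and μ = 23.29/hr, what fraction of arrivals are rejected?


ρ = λ/μ = 27.6/23.29 = 1.1851
P_K = (1−ρ)ρ^K/(1−ρ^(K+1)) = (-0.1851·5.462556)/(1 − 6.473446)
= -1.010890/-5.473446 = 0.184690

Final: 0.184690


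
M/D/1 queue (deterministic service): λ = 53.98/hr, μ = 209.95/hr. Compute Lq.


ρ = 53.98/209.95 = 0.2571
M/D/1: Lq = ρ²/(2(1−ρ)) = 0.06610/(2·0.7429) = 0.04449

Final: 0.04449


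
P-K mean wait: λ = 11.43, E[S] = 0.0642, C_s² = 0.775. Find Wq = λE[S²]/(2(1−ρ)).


ρ = λ·E[S] = 11.43·0.0642 = 0.7338
E[S²] = E[S]²(1+C_s²) = 0.0642²·(1+0.775) = 0.007316
Wq = λ·E[S²]/(2(1−ρ)) = 11.43·0.007316/(2·0.2662) = 0.15707 hr

Final: 0.15707 hr


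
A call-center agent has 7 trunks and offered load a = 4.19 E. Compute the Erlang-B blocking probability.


B(c,a) = (a^c/c!) / Σ_{k=0}^{c} a^k/k!
a^7/7! = 4.498499
Σ terms (k=0..7): 1.00000 + 4.19000 + 8.77805 + 12.26001 + 12.84236 + 10.76190 + 7.51539 + 4.49850 = 61.846209
B = 4.498499/61.846209 = 0.072737

Final: 0.072737


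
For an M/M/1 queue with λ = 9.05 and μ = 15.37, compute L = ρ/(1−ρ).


ρ = λ/μ = 9.05/15.37 = 0.5888
L = ρ/(1−ρ) = 0.5888/(1 − 0.5888) = 0.5888/0.4112 = 1.4320

Final: 1.4320


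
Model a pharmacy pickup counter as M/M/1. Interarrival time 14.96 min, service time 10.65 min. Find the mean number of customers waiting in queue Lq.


λ = 60/14.96 = 4.0107 /hr
μ = 60/10.65 = 5.6338 /hr
ρ = λ/μ = 4.0107/5.6338 = 0.7119
Lq = ρ²/(1−ρ) = 0.5068/0.2881 = 1.7591

Final: 1.7591


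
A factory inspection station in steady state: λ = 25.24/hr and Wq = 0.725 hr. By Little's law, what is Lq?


Lq = λWq = 25.24·0.725 = 18.2990

Final: 18.2990


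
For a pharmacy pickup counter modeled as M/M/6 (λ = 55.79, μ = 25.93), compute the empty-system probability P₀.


a = λ/μ = 55.79/25.93 = 2.1516; ρ = a/c = 0.3586
Σ_{k=0}^{5} a^k/k! (terms k=0..5) = 1.00000 + 2.15156 + 2.31461 + 1.66001 + 0.89290 + 0.38423 = 8.40331
Tail: a^6/(6!(1−ρ)) = 99.20260/(720·0.6414) = 0.21481
P₀ = 1/(8.40331 + 0.21481) = 1/8.61812 = 0.116035

Final: 0.116035


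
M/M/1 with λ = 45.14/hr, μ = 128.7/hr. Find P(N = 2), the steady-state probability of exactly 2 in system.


ρ = 45.14/128.7 = 0.3507
P_n = (1−ρ)·ρ^n = (1 − 0.3507)·0.3507^2 = 0.6493·0.123017 = 0.079870

Final: 0.079870


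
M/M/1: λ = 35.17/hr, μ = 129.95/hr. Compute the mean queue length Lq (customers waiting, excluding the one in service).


ρ = 35.17/129.95 = 0.2706
Lq = ρ²/(1−ρ) = 0.07325/0.7294 = 0.1004

Final: 0.1004


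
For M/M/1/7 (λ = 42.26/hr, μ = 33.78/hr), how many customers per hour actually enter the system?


ρ = 1.2510; P_K = (1−ρ)ρ^7/(1−ρ^8) = 0.240794
λ_eff = λ(1 − P_K) = 42.26·(1 − 0.240794) = 42.26·0.759206 = 32.0840 /hr

Final: 32.0840 /hr


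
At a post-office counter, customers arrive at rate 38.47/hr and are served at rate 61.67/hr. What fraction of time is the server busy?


ρ = λ/μ = 38.47/61.67 = 0.6238

Final: 0.6238


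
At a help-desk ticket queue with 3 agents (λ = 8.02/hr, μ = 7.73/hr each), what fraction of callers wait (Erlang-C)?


a = λ/μ = 1.0375; ρ = a/3 = 0.3458
P₀ = 0.349616 (from M/M/c formula)
C(c,a) = [a^c/(c!(1−ρ))]·P₀ = [1.11682/(6·0.6542)]·0.349616
= 0.28454·0.349616 = 0.099481

Final: 0.099481


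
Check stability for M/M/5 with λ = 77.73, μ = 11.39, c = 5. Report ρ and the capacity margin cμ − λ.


Total capacity cμ = 5·11.39 = 56.95/hr
ρ = λ/(cμ) = 77.73/56.95 = 1.3649
Stable ⇔ ρ < 1: NO
Spare capacity = cμ − λ = 56.95 − 77.73 = -20.78/hr

Final: ρ = 1.3649; unstable; margin = -20.78/hr


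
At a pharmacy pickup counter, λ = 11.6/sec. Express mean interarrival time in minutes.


Mean interarrival time = 1/λ = 1/11.6 second = 0.08621 second
In minutes: 0.08621 × 0.0166667 = 0.001437 min

Final: 0.001437 min


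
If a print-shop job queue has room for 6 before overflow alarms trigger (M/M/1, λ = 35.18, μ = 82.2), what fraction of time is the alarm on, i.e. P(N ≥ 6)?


ρ = 35.18/82.2 = 0.4280
P(N ≥ n) = ρ^n = 0.4280^6 = 0.006145

Final: 0.006145


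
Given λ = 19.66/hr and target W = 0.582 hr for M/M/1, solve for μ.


W = 1/(μ−λ) ⇒ μ − λ = 1/W = 1/0.582 = 1.7182
μ = λ + 1/W = 19.66 + 1.7182 = 21.3782 per hr

Final: 21.3782 /hr


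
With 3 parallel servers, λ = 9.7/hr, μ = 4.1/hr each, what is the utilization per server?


ρ = λ/(cμ) = 9.7/(3·4.1) = 9.7/12.30 = 0.7886

Final: 0.7886


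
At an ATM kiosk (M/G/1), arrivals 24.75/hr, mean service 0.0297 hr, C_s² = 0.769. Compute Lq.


ρ = λ·E[S] = 24.75·0.0297 = 0.7351
Lq = ρ²(1+C_s²)/(2(1−ρ)) = 0.5403·(1+0.769)/(2·0.2649)
= 0.5403·1.7690/0.5298 = 1.80401

Final: 1.80401


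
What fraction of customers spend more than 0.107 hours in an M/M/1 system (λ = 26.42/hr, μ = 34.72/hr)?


W ~ Exponential(μ−λ) for M/M/1.
μ − λ = 34.72 − 26.42 = 8.3000
P(W > t) = e^{−(μ−λ)t} = e^{−0.8881} = 0.411437

Final: 0.411437


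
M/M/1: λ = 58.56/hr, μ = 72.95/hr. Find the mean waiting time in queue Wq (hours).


ρ = 58.56/72.95 = 0.8027
Wq = ρ/(μ−λ) = 0.8027/(72.95 − 58.56) = 0.8027/14.39 = 0.05578 hr

Final: 0.05578 hr


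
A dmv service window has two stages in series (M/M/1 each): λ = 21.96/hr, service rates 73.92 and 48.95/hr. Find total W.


Each node sees arrival rate λ = 21.96/hr (tandem ⇒ throughput preserved).
W₁ = 1/(μ₁−λ) = 1/(73.92−21.96) = 0.01925 hr
W₂ = 1/(μ₂−λ) = 1/(48.95−21.96) = 0.03705 hr
W_total = W₁ + W₂ = 0.01925 + 0.03705 = 0.05630 hr

Final: 0.05630 hr


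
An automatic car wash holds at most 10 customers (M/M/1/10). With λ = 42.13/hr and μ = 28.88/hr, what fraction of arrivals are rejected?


ρ = λ/μ = 42.13/28.88 = 1.4588
P_K = (1−ρ)ρ^K/(1−ρ^(K+1)) = (-0.4588·43.645825)/(1 − 63.670311)
= -20.024487/-62.670311 = 0.319521

Final: 0.319521


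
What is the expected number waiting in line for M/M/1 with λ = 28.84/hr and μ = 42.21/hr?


ρ = 28.84/42.21 = 0.6833
Lq = ρ²/(1−ρ) = 0.4668/0.3167 = 1.4738

Final: 1.4738


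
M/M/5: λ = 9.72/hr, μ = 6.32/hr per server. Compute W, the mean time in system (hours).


a = 1.5380; ρ = 0.3076; P₀ = 0.214424
Lq = P₀·a^c·ρ/(c!(1−ρ)²) = 0.009865
Wq = Lq/λ = 0.009865/9.72 = 0.001015 hr
W = Wq + 1/μ = 0.001015 + 0.15823 = 0.15924 hr

Final: 0.15924 hr


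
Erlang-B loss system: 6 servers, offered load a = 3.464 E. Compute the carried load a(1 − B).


B(6,3.464) = 0.080129 (Erlang-B)
Carried load = a(1 − B) = 3.464·(1 − 0.080129) = 3.464·0.919871 = 3.1864 E

Final: 3.1864 Erlangs


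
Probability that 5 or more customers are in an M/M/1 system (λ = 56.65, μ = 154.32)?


ρ = 56.65/154.32 = 0.3671
P(N ≥ n) = ρ^n = 0.3671^5 = 0.006666

Final: 0.006666


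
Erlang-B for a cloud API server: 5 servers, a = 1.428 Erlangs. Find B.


B(c,a) = (a^c/c!) / Σ_{k=0}^{c} a^k/k!
a^5/5! = 0.049483
Σ terms (k=0..5): 1.00000 + 1.42800 + 1.01959 + 0.48533 + 0.17326 + 0.04948 = 4.155663
B = 0.049483/4.155663 = 0.011907

Final: 0.011907


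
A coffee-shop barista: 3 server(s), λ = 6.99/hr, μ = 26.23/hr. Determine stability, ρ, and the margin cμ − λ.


Total capacity cμ = 3·26.23 = 78.69/hr
ρ = λ/(cμ) = 6.99/78.69 = 0.08883
Stable ⇔ ρ < 1: YES
Spare capacity = cμ − λ = 78.69 − 6.99 = 71.70/hr

Final: ρ = 0.08883; stable; margin = 71.70/hr


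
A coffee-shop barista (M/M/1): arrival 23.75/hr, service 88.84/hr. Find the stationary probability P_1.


ρ = 23.75/88.84 = 0.2673
P_n = (1−ρ)·ρ^n = (1 − 0.2673)·0.2673^1 = 0.7327·0.267335 = 0.195867

Final: 0.195867


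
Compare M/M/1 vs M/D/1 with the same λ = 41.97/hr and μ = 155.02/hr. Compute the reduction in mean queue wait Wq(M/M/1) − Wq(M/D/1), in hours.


ρ = 41.97/155.02 = 0.2707
Wq(M/M/1) = ρ/(μ−λ) = 0.2707/113.05 = 0.002395 hr
Wq(M/D/1) = ρ/(2(μ−λ)) = 0.001197 hr
Savings = 0.002395 − 0.001197 = 0.001197 hr

Final: 0.001197 hr


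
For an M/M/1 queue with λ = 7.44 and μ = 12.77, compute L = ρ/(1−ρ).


ρ = λ/μ = 7.44/12.77 = 0.5826
L = ρ/(1−ρ) = 0.5826/(1 − 0.5826) = 0.5826/0.4174 = 1.3959

Final: 1.3959


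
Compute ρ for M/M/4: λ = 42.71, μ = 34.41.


ρ = λ/(cμ) = 42.71/(4·34.41) = 42.71/137.64 = 0.3103

Final: 0.3103


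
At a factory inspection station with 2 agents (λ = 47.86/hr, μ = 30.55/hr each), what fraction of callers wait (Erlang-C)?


a = λ/μ = 1.5666; ρ = a/2 = 0.7833
P₀ = 0.121512 (from M/M/c formula)
C(c,a) = [a^c/(c!(1−ρ))]·P₀ = [2.45427/(2·0.2167)]·0.121512
= 5.66300·0.121512 = 0.688125

Final: 0.688125


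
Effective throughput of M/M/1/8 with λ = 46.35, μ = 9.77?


ρ = 4.7441; P_K = (1−ρ)ρ^8/(1−ρ^9) = 0.789213
λ_eff = λ(1 − P_K) = 46.35·(1 − 0.789213) = 46.35·0.210787 = 9.7700 /hr

Final: 9.7700 /hr


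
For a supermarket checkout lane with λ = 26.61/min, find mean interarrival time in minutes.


Mean interarrival time = 1/λ = 1/26.61 minute = 0.03758 minute
In minutes: 0.03758 × 1 = 0.03758 min

Final: 0.03758 min


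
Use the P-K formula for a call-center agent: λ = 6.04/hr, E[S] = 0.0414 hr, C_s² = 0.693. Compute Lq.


ρ = λ·E[S] = 6.04·0.0414 = 0.2501
Lq = ρ²(1+C_s²)/(2(1−ρ)) = 0.06253·(1+0.693)/(2·0.7499)
= 0.06253·1.6930/1.4999 = 0.07058

Final: 0.07058


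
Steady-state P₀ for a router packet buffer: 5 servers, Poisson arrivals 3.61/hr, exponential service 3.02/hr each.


a = λ/μ = 3.61/3.02 = 1.1954; ρ = a/c = 0.2391
Σ_{k=0}^{4} a^k/k! (terms k=0..4) = 1.00000 + 1.19536 + 0.71445 + 0.28468 + 0.08507 = 3.27956
Tail: a^5/(5!(1−ρ)) = 2.44063/(120·0.7609) = 0.02673
P₀ = 1/(3.27956 + 0.02673) = 1/3.30629 = 0.302454

Final: 0.302454


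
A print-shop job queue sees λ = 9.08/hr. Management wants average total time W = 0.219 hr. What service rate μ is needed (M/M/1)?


W = 1/(μ−λ) ⇒ μ − λ = 1/W = 1/0.219 = 4.5662
μ = λ + 1/W = 9.08 + 4.5662 = 13.6462 per hr

Final: 13.6462 /hr


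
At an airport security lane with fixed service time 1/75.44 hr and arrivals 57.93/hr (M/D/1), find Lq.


ρ = 57.93/75.44 = 0.7679
M/D/1: Lq = ρ²/(2(1−ρ)) = 0.5897/(2·0.2321) = 1.27025

Final: 1.27025


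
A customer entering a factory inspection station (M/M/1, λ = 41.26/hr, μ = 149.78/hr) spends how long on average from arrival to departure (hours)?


W = 1/(μ−λ) = 1/(149.78 − 41.26) = 1/108.52 = 0.009215 hr

Final: 0.009215 hr


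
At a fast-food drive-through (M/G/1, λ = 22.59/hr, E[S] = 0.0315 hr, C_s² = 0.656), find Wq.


ρ = λ·E[S] = 22.59·0.0315 = 0.7116
E[S²] = E[S]²(1+C_s²) = 0.0315²·(1+0.656) = 0.001643
Wq = λ·E[S²]/(2(1−ρ)) = 22.59·0.001643/(2·0.2884) = 0.06435 hr

Final: 0.06435 hr


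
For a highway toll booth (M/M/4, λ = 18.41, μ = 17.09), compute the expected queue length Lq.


a = λ/μ = 1.0772; ρ = a/4 = 0.2693
P₀ = 0.339836
Lq = P₀·a^c·ρ / (c!·(1−ρ)²) = 0.339836·1.34663·0.2693/(24·0.53391)
= 0.009618

Final: 0.009618


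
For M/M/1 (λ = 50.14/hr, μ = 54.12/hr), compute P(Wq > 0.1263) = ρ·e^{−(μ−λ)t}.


ρ = 50.14/54.12 = 0.9265
P(Wq > t) = ρ·e^{−(μ−λ)t} = 0.9265·e^{−0.5027}
= 0.9265·0.604911 = 0.560426

Final: 0.560426


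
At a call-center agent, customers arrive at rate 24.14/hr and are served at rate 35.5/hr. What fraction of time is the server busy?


ρ = λ/μ = 24.14/35.5 = 0.6800

Final: 0.6800


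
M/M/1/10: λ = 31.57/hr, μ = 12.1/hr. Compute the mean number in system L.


ρ = 31.57/12.1 = 2.6091
L = ρ[1 − (K+1)ρ^K + Kρ^(K+1)] / [(1−ρ)(1−ρ^(K+1))]
Numerator: 2.6091·(1 − 11·14618.139963 + 10·38140.056084) = 575570.728182
Denominator: (-1.6091)·(-38139.056084) = 61369.208427
L = 575570.728182/61369.208427 = 9.3788

Final: 9.3788


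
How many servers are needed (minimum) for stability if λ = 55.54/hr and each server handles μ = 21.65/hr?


Stability requires cμ > λ ⇔ c > λ/μ.
λ/μ = 55.54/21.65 = 2.5654
Minimum integer c = ⌊2.5654⌋ + 1 = 3
Check: 3·21.65 = 64.95 > 55.54, while 2·21.65 = 43.30 ≤ 55.54

Final: 3 servers


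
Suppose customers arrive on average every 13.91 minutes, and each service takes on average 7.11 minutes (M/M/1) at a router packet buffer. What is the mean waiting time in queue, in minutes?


λ = 60/13.91 = 4.3134 /hr
μ = 60/7.11 = 8.4388 /hr
ρ = λ/μ = 4.3134/8.4388 = 0.5111
Wq = ρ/(μ−λ) = 0.5111/(8.4388−4.3134) = 0.12390 hr
In minutes: 0.12390·60 = 7.434 min

Final: 7.434 min


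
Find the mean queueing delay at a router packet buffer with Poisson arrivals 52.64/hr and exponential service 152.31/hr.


ρ = 52.64/152.31 = 0.3456
Wq = ρ/(μ−λ) = 0.3456/(152.31 − 52.64) = 0.3456/99.67 = 0.003468 hr

Final: 0.003468 hr


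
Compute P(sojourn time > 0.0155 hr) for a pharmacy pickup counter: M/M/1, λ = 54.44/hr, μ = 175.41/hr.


W ~ Exponential(μ−λ) for M/M/1.
μ − λ = 175.41 − 54.44 = 120.9700
P(W > t) = e^{−(μ−λ)t} = e^{−1.8750} = 0.153350

Final: 0.153350


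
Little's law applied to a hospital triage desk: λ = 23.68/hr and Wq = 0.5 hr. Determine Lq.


Lq = λWq = 23.68·0.5 = 11.8400

Final: 11.8400


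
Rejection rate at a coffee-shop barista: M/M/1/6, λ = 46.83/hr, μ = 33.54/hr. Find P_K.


ρ = λ/μ = 46.83/33.54 = 1.3962
P_K = (1−ρ)ρ^K/(1−ρ^(K+1)) = (-0.3962·7.409119)/(1 − 10.344933)
= -2.935814/-9.344933 = 0.314161

Final: 0.314161


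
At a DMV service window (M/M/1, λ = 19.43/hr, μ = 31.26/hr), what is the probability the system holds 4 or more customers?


ρ = 19.43/31.26 = 0.6216
P(N ≥ n) = ρ^n = 0.6216^4 = 0.149257

Final: 0.149257


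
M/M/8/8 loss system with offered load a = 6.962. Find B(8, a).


B(c,a) = (a^c/c!) / Σ_{k=0}^{c} a^k/k!
a^8/8! = 136.883666
Σ terms (k=0..8): 1.00000 + 6.96200 + 24.23472 + 56.24071 + 97.88696 + 136.29780 + 158.15088 + 157.29235 + 136.88367 = 774.949089
B = 136.883666/774.949089 = 0.176636

Final: 0.176636


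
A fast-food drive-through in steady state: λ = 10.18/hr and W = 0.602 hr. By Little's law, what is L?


L = λW = 10.18·0.602 = 6.1284

Final: 6.1284


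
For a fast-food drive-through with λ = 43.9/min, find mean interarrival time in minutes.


Mean interarrival time = 1/λ = 1/43.9 minute = 0.02278 minute
In minutes: 0.02278 × 1 = 0.02278 min

Final: 0.02278 min


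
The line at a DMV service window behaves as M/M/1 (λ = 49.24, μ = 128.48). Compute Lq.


ρ = 49.24/128.48 = 0.3833
Lq = ρ²/(1−ρ) = 0.1469/0.6167 = 0.2382

Final: 0.2382


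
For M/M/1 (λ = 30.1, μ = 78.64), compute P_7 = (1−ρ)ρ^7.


ρ = 30.1/78.64 = 0.3828
P_n = (1−ρ)·ρ^n = (1 − 0.3828)·0.3828^7 = 0.6172·0.001204 = 0.0007429

Final: 0.0007429


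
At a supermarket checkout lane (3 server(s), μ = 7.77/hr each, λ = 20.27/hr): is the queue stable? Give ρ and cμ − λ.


Total capacity cμ = 3·7.77 = 23.31/hr
ρ = λ/(cμ) = 20.27/23.31 = 0.8696
Stable ⇔ ρ < 1: YES
Spare capacity = cμ − λ = 23.31 − 20.27 = 3.04/hr

Final: ρ = 0.8696; stable; margin = 3.04/hr


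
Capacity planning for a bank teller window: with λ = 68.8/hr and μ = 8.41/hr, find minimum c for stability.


Stability requires cμ > λ ⇔ c > λ/μ.
λ/μ = 68.8/8.41 = 8.1807
Minimum integer c = ⌊8.1807⌋ + 1 = 9
Check: 9·8.41 = 75.69 > 68.8, while 8·8.41 = 67.28 ≤ 68.8

Final: 9 servers


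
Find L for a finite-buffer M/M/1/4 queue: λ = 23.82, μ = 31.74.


ρ = 23.82/31.74 = 0.7505
L = ρ[1 − (K+1)ρ^K + Kρ^(K+1)] / [(1−ρ)(1−ρ^(K+1))]
Numerator: 0.7505·(1 − 5·0.317204 + 4·0.238053) = 0.274816
Denominator: (0.2495)·(0.761947) = 0.190127
L = 0.274816/0.190127 = 1.4454

Final: 1.4454


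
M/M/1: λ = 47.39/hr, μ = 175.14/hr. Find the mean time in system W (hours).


W = 1/(μ−λ) = 1/(175.14 − 47.39) = 1/127.75 = 0.007828 hr

Final: 0.007828 hr


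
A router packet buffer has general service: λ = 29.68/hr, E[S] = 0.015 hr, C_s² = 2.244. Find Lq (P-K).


ρ = λ·E[S] = 29.68·0.015 = 0.4452
Lq = ρ²(1+C_s²)/(2(1−ρ)) = 0.1982·(1+2.244)/(2·0.5548)
= 0.1982·3.2440/1.1096 = 0.57946

Final: 0.57946


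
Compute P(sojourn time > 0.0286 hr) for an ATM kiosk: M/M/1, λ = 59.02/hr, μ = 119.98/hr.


W ~ Exponential(μ−λ) for M/M/1.
μ − λ = 119.98 − 59.02 = 60.9600
P(W > t) = e^{−(μ−λ)t} = e^{−1.7435} = 0.174915

Final: 0.174915


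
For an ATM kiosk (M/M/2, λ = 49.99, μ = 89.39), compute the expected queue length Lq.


a = λ/μ = 0.5592; ρ = a/2 = 0.2796
P₀ = 0.562967
Lq = P₀·a^c·ρ / (c!·(1−ρ)²) = 0.562967·0.31274·0.2796/(2·0.51895)
= 0.04743

Final: 0.04743


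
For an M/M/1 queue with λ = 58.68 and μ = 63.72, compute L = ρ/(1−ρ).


ρ = λ/μ = 58.68/63.72 = 0.9209
L = ρ/(1−ρ) = 0.9209/(1 − 0.9209) = 0.9209/0.07910 = 11.6429

Final: 11.6429


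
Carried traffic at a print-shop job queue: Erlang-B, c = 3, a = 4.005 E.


B(3,4.005) = 0.451156 (Erlang-B)
Carried load = a(1 − B) = 4.005·(1 − 0.451156) = 4.005·0.548844 = 2.1981 E

Final: 2.1981 Erlangs


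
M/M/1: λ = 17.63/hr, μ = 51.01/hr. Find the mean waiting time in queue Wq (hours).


ρ = 17.63/51.01 = 0.3456
Wq = ρ/(μ−λ) = 0.3456/(51.01 − 17.63) = 0.3456/33.38 = 0.01035 hr

Final: 0.01035 hr


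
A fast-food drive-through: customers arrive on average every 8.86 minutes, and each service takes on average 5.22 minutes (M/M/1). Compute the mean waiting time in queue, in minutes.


λ = 60/8.86 = 6.7720 /hr
μ = 60/5.22 = 11.4943 /hr
ρ = λ/μ = 6.7720/11.4943 = 0.5892
Wq = ρ/(μ−λ) = 0.5892/(11.4943−6.7720) = 0.12476 hr
In minutes: 0.12476·60 = 7.486 min

Final: 7.486 min


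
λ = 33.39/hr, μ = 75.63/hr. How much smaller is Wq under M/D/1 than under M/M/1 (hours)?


ρ = 33.39/75.63 = 0.4415
Wq(M/M/1) = ρ/(μ−λ) = 0.4415/42.24 = 0.01045 hr
Wq(M/D/1) = ρ/(2(μ−λ)) = 0.005226 hr
Savings = 0.01045 − 0.005226 = 0.005226 hr

Final: 0.005226 hr


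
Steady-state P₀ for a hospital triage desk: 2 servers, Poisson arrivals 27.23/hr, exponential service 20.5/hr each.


a = λ/μ = 27.23/20.5 = 1.3283; ρ = a/c = 0.6641
Σ_{k=0}^{1} a^k/k! (terms k=0..1) = 1.00000 + 1.32829 = 2.32829
Tail: a^2/(2!(1−ρ)) = 1.76436/(2·0.3359) = 2.62668
P₀ = 1/(2.32829 + 2.62668) = 1/4.95497 = 0.201817

Final: 0.201817


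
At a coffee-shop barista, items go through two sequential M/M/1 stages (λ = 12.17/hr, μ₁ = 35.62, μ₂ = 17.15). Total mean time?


Each node sees arrival rate λ = 12.17/hr (tandem ⇒ throughput preserved).
W₁ = 1/(μ₁−λ) = 1/(35.62−12.17) = 0.04264 hr
W₂ = 1/(μ₂−λ) = 1/(17.15−12.17) = 0.20080 hr
W_total = W₁ + W₂ = 0.04264 + 0.20080 = 0.24345 hr

Final: 0.24345 hr


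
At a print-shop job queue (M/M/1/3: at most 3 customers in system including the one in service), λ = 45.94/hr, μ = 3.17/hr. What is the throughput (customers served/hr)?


ρ = 14.4921; P_K = (1−ρ)ρ^3/(1−ρ^4) = 0.931018
λ_eff = λ(1 − P_K) = 45.94·(1 − 0.931018) = 45.94·0.068982 = 3.1690 /hr

Final: 3.1690 /hr


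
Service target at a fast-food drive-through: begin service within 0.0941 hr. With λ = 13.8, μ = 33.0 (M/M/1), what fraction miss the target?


ρ = 13.8/33.0 = 0.4182
P(Wq > t) = ρ·e^{−(μ−λ)t} = 0.4182·e^{−1.8067}
= 0.4182·0.164192 = 0.068662

Final: 0.068662


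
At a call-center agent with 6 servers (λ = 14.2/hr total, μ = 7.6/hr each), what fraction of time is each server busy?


ρ = λ/(cμ) = 14.2/(6·7.6) = 14.2/45.60 = 0.3114

Final: 0.3114


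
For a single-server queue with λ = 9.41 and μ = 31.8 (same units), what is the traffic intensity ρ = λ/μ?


ρ = λ/μ = 9.41/31.8 = 0.2959

Final: 0.2959


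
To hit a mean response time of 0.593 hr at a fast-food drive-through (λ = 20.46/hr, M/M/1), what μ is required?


W = 1/(μ−λ) ⇒ μ − λ = 1/W = 1/0.593 = 1.6863
μ = λ + 1/W = 20.46 + 1.6863 = 22.1463 per hr

Final: 22.1463 /hr


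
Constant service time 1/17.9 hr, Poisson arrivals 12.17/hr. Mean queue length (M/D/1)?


ρ = 12.17/17.9 = 0.6799
M/D/1: Lq = ρ²/(2(1−ρ)) = 0.4622/(2·0.3201) = 0.72201

Final: 0.72201


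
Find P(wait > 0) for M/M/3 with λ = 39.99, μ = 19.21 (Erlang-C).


a = λ/μ = 2.0817; ρ = a/3 = 0.6939
P₀ = 0.098419 (from M/M/c formula)
C(c,a) = [a^c/(c!(1−ρ))]·P₀ = [9.02136/(6·0.3061)]·0.098419
= 4.91214·0.098419 = 0.483447

Final: 0.483447


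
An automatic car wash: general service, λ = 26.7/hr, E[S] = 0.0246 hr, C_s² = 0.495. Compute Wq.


ρ = λ·E[S] = 26.7·0.0246 = 0.6568
E[S²] = E[S]²(1+C_s²) = 0.0246²·(1+0.495) = 0.0009047
Wq = λ·E[S²]/(2(1−ρ)) = 26.7·0.0009047/(2·0.3432) = 0.03519 hr

Final: 0.03519 hr


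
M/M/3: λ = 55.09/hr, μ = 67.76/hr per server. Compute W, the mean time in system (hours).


a = 0.8130; ρ = 0.2710; P₀ = 0.441233
Lq = P₀·a^c·ρ/(c!(1−ρ)²) = 0.02015
Wq = Lq/λ = 0.02015/55.09 = 0.0003658 hr
W = Wq + 1/μ = 0.0003658 + 0.01476 = 0.01512 hr

Final: 0.01512 hr


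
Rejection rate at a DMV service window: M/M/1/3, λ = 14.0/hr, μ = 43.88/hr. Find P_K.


ρ = λ/μ = 14.0/43.88 = 0.3191
P_K = (1−ρ)ρ^K/(1−ρ^(K+1)) = (0.6809·0.032478)/(1 − 0.010362)
= 0.022116/0.989638 = 0.022347

Final: 0.022347


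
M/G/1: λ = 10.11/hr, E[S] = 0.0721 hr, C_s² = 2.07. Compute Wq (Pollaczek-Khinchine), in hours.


ρ = λ·E[S] = 10.11·0.0721 = 0.7289
E[S²] = E[S]²(1+C_s²) = 0.0721²·(1+2.07) = 0.015959
Wq = λ·E[S²]/(2(1−ρ)) = 10.11·0.015959/(2·0.2711) = 0.29761 hr

Final: 0.29761 hr


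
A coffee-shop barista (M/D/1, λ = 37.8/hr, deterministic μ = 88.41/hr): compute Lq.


ρ = 37.8/88.41 = 0.4276
M/D/1: Lq = ρ²/(2(1−ρ)) = 0.1828/(2·0.5724) = 0.15967

Final: 0.15967
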